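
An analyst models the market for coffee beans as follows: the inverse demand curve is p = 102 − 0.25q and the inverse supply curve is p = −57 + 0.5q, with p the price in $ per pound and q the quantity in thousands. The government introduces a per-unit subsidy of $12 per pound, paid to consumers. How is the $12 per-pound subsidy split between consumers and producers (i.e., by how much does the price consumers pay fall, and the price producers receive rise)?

Rewrite in direct form: qd = 408 − 4p and qs = 2p + 114.
Without the subsidy, 408 − 4p = 2p + 114 gives 6p = 294, so p* = $49 and q* = 212.
With a per-unit subsidy paid to consumers, each effectively pays p − 12, so demand becomes qd = 408 − 4(p − 12).
New equilibrium: consumers pay $45, producers receive $57, q = 228. (Wedge: pb − ps = −12.)
Gain to consumers: $4; to producers: $8. (They sum to $12.)

Consumers gain $4 per pound; producers gain $8 per pound.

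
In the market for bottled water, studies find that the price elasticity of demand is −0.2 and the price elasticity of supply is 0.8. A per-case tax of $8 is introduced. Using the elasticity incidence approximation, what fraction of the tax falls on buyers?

Buyers' share ≈ 0.8.

Incidence ratio: buyers' share ≈ εs / (εs + |εd|) = 0.8 / (0.8 + 0.2) = 0.8.
Supply is the more elastic side, so buyers bear the larger share.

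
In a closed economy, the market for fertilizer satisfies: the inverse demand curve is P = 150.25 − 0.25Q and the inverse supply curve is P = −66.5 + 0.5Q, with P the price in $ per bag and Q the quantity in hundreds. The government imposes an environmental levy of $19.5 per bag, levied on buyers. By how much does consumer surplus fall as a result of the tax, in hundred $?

Consumer surplus falls by $1794 hundred.

Rewrite in direct form: Qd = 601 − 4P and Qs = 2P + 133.
Without the tax, 601 − 4P = 2P + 133 gives 6P = 468, so P* = $78 and Q* = 289.
With the tax collected from buyers, demand (in seller-price terms) shifts: Qd = 601 − 4(P + 19.5).
Solving gives Q = 263 with buyers paying $84.5 and suppliers receiving $65 (the $19.5 wedge).
ΔCS is the trapezoid between Q = 263 and Q = 289 of height $6.5: ½ · (289 + 263) · 6.5 = $1794.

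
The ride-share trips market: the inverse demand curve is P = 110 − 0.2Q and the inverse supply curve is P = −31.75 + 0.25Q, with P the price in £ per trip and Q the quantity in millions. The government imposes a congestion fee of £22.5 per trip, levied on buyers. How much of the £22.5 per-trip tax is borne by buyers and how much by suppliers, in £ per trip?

Inverting to Q(P) form: Qd = 550 − 5P; Qs = 4P + 127.
Before the tax: set 550 − 5P = 4P + 127 → P* = £47, Q* = 315.
With the tax collected from buyers, demand (in seller-price terms) shifts: Qd = 550 − 5(P + 22.5).
Solving gives Q = 265 with buyers paying £57 and suppliers receiving £34.5 (the £22.5 wedge).
Burden on buyers: £10; on suppliers: £12.5. (They sum to £22.5.)
The less price-elastic side of the market bears the larger share of a per-unit tax.

Buyers bear £10 per trip; suppliers bear £12.5 per trip.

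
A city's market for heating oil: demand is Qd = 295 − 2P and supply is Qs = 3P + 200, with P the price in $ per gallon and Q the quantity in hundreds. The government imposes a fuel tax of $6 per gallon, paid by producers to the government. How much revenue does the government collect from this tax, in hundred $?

Before the tax: set 295 − 2P = 3P + 200 → P* = $19, Q* = 257.
With the tax collected from producers, supply shifts: Qs = 3(P − 6) + 200.
New equilibrium: buyers pay $22.6, producers receive $16.6, Q = 249.8. (Wedge: Pb − Ps = 6.)
Revenue = t · Q = 6 · 249.8 = $1498.8.

Tax revenue = $1498.8 hundred.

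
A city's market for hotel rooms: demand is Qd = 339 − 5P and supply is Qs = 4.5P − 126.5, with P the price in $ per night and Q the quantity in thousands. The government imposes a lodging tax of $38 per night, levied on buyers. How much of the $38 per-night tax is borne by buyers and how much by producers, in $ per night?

Buyers bear $18 per night; producers bear $20 per night.

Before the tax: set 339 − 5P = 4.5P − 126.5 → P* = $49, Q* = 94.
With the tax collected from buyers, demand (in seller-price terms) shifts: Qd = 339 − 5(P + 38).
New equilibrium: buyers pay $67, producers receive $29, Q = 4. (Wedge: Pb − Ps = 38.)
Burden on buyers: $18; on producers: $20. (They sum to $38.)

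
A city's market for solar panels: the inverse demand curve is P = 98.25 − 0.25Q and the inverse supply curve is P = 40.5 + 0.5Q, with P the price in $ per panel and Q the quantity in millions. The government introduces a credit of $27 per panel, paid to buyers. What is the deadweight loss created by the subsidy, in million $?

Rewrite in direct form: Qd = 393 − 4P and Qs = 2P − 81.
Without the subsidy, 393 − 4P = 2P − 81 gives 6P = 474, so P* = $79 and Q* = 77.
With a per-unit subsidy paid to buyers, each effectively pays P − 27, so demand becomes Qd = 393 − 4(P − 27).
New equilibrium: buyers pay $70, suppliers receive $97, Q = 113. (Wedge: Pb − Ps = −27.)
Quantity rises by |ΔQ| = |77 − 113| = 36.
DWL = ½ · t · |ΔQ| = ½ · 27 · 36 = $486.

Deadweight loss = $486 million.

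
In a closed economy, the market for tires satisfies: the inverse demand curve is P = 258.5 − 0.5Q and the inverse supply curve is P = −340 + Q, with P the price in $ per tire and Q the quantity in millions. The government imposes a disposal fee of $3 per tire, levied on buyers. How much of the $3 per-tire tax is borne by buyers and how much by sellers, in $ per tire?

Inverting to Q(P) form: Qd = 517 − 2P; Qs = P + 340.
Without the tax, 517 − 2P = P + 340 gives 3P = 177, so P* = $59 and Q* = 399.
With the tax collected from buyers, demand (in seller-price terms) shifts: Qd = 517 − 2(P + 3).
New equilibrium: buyers pay $60, sellers receive $57, Q = 397. (Wedge: Pb − Ps = 3.)
Burden on buyers: $1; on sellers: $2. (They sum to $3.)
The less price-elastic side of the market bears the larger share of a per-unit tax.

Buyers bear $1 per tire; sellers bear $2 per tire.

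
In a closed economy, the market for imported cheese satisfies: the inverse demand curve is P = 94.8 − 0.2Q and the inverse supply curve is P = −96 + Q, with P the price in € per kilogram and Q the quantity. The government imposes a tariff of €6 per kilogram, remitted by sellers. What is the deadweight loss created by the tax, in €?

Deadweight loss = €15.

Rewrite in direct form: Qd = 474 − 5P and Qs = P + 96.
Before the tax: set 474 − 5P = P + 96 → P* = €63, Q* = 159.
With the tax collected from sellers, supply shifts: Qs = (P − 6) + 96.
New equilibrium: buyers pay €64, sellers receive €58, Q = 154. (Wedge: Pb − Ps = 6.)
Quantity falls by |ΔQ| = |159 − 154| = 5.
DWL = ½ · t · |ΔQ| = ½ · 6 · 5 = €15.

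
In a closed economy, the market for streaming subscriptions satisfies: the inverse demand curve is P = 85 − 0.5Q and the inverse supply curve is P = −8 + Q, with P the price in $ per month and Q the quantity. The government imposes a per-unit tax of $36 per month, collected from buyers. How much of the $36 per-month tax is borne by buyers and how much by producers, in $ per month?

Inverting to Q(P) form: Qd = 170 − 2P; Qs = P + 8.
Without the tax, 170 − 2P = P + 8 gives 3P = 162, so P* = $54 and Q* = 62.
With the tax collected from buyers, demand (in seller-price terms) shifts: Qd = 170 − 2(P + 36).
Solving gives Q = 38 with buyers paying $66 and producers receiving $30 (the $36 wedge).
Burden on buyers: $12; on producers: $24. (They sum to $36.)
The less price-elastic side of the market bears the larger share of a per-unit tax.

Buyers bear $12 per month; producers bear $24 per month.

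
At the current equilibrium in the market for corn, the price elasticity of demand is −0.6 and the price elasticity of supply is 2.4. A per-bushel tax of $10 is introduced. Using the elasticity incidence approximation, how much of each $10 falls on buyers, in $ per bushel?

Incidence ratio: buyers' share ≈ εs / (εs + |εd|) = 2.4 / (2.4 + 0.6) = 0.8.
So buyers bear ≈ 0.8 × $10 = $8; producers bear $2.

Buyers bear ≈ $8 per bushel.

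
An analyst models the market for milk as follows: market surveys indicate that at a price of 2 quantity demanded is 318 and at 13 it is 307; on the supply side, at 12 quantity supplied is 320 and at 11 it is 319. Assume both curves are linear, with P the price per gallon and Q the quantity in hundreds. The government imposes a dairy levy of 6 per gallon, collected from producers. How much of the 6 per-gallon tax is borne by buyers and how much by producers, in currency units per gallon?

Buyers bear 3 per gallon; producers bear 3 per gallon.

Demand slope: (307 − 318)/(13 − 2) = -1, so Qd = 320 − P.
Supply slope: (319 − 320)/(11 − 12) = 1, so Qs = P + 308.
Before the tax: set 320 − P = P + 308 → P* = 6, Q* = 314.
With the tax collected from producers, supply shifts: Qs = (P − 6) + 308.
New equilibrium: buyers pay 9, producers receive 3, Q = 311. (Wedge: Pb − Ps = 6.)
Burden on buyers: 3; on producers: 3. (They sum to 6.)
The less price-elastic side of the market bears the larger share of a per-unit tax.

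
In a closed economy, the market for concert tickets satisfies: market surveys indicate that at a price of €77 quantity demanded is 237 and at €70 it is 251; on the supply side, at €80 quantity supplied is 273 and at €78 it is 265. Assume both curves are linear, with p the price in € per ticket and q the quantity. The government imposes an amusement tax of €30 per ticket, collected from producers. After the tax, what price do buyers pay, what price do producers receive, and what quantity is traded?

Buyers pay €93; producers receive €63; quantity = 205.

Demand slope: (251 − 237)/(70 − 77) = -2, so qd = 391 − 2p.
Supply slope: (265 − 273)/(78 − 80) = 4, so qs = 4p − 47.
Before the tax: set 391 − 2p = 4p − 47 → p* = €73, q* = 245.
With the tax collected from producers, supply shifts: qs = 4(p − 30) − 47.
Solving gives q = 205 with buyers paying €93 and producers receiving €63 (the €30 wedge).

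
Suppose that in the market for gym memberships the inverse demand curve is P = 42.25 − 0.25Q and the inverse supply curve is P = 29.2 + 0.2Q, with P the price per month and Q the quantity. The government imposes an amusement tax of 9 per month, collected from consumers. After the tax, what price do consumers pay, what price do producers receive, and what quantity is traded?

Inverting to Q(P) form: Qd = 169 − 4P; Qs = 5P − 146.
Before the tax: set 169 − 4P = 5P − 146 → P* = 35, Q* = 29.
With the tax collected from consumers, demand (in seller-price terms) shifts: Qd = 169 − 4(P + 9).
New equilibrium: consumers pay 40, producers receive 31, Q = 9. (Wedge: Pb − Ps = 9.)

Consumers pay 40; producers receive 31; quantity = 9.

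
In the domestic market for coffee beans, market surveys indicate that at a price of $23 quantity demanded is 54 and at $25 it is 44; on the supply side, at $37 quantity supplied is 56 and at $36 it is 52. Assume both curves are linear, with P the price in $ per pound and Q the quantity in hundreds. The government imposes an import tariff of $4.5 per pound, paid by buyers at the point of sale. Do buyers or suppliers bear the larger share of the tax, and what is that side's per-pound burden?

Demand slope: (44 − 54)/(25 − 23) = -5, so Qd = 169 − 5P.
Supply slope: (52 − 56)/(36 − 37) = 4, so Qs = 4P − 92.
Before the tax: set 169 − 5P = 4P − 92 → P* = $29, Q* = 24.
With the tax collected from buyers, demand (in seller-price terms) shifts: Qd = 169 − 5(P + 4.5).
New equilibrium: buyers pay $31, suppliers receive $26.5, Q = 14. (Wedge: Pb − Ps = 4.5.)
Per-pound burden: buyers $2, suppliers $2.5.
Suppliers take the larger share because supply is less price-elastic here (demand slope 5 vs supply slope 4).
The less price-elastic side of the market bears the larger share of a per-unit tax.

Suppliers bear the larger share: $2.5 per pound.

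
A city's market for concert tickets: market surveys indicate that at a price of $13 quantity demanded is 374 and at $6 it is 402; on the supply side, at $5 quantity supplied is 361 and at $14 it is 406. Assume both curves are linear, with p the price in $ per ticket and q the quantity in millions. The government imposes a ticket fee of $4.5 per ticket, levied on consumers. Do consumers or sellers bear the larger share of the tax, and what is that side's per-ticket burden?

Demand slope: (402 − 374)/(6 − 13) = -4, so qd = 426 − 4p.
Supply slope: (406 − 361)/(14 − 5) = 5, so qs = 5p + 336.
Without the tax, 426 − 4p = 5p + 336 gives 9p = 90, so p* = $10 and q* = 386.
With the tax collected from consumers, demand (in seller-price terms) shifts: qd = 426 − 4(p + 4.5).
New equilibrium: consumers pay $12.5, sellers receive $8, q = 376. (Wedge: pb − ps = 4.5.)
Per-ticket burden: consumers $2.5, sellers $2.
Consumers take the larger share because demand is less price-elastic here (demand slope 4 vs supply slope 5).

Consumers bear the larger share: $2.5 per ticket.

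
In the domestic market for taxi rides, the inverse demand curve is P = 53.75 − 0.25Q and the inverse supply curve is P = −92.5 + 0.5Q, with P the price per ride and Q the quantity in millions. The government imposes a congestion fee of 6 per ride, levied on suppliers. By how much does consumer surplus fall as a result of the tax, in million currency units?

Consumer surplus falls by 382 million.

Rewrite in direct form: Qd = 215 − 4P and Qs = 2P + 185.
Before the tax: set 215 − 4P = 2P + 185 → P* = 5, Q* = 195.
With the tax collected from suppliers, supply shifts: Qs = 2(P − 6) + 185.
Solving gives Q = 187 with buyers paying 7 and suppliers receiving 1 (the 6 wedge).
ΔCS is the trapezoid between Q = 187 and Q = 195 of height 2: ½ · (195 + 187) · 2 = 382.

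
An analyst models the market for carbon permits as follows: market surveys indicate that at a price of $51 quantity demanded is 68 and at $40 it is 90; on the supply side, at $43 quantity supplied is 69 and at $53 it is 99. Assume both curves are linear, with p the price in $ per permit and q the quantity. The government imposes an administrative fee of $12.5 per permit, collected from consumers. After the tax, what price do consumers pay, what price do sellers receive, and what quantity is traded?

Demand slope: (90 − 68)/(40 − 51) = -2, so qd = 170 − 2p.
Supply slope: (99 − 69)/(53 − 43) = 3, so qs = 3p − 60.
Without the tax, 170 − 2p = 3p − 60 gives 5p = 230, so p* = $46 and q* = 78.
With the tax collected from consumers, demand (in seller-price terms) shifts: qd = 170 − 2(p + 12.5).
Solving gives q = 63 with consumers paying $53.5 and sellers receiving $41 (the $12.5 wedge).
The less price-elastic side of the market bears the larger share of a per-unit tax.

Consumers pay $53.5; sellers receive $41; quantity = 63.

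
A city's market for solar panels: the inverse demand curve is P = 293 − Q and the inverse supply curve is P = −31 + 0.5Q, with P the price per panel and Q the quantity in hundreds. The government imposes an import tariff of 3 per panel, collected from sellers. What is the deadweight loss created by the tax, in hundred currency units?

Inverting to Q(P) form: Qd = 293 − P; Qs = 2P + 62.
Without the tax, 293 − P = 2P + 62 gives 3P = 231, so P* = 77 and Q* = 216.
With the tax collected from sellers, supply shifts: Qs = 2(P − 3) + 62.
Solving gives Q = 214 with buyers paying 79 and sellers receiving 76 (the 3 wedge).
Quantity falls by |ΔQ| = |216 − 214| = 2.
DWL = ½ · t · |ΔQ| = ½ · 3 · 2 = 3.

Deadweight loss = 3 hundred.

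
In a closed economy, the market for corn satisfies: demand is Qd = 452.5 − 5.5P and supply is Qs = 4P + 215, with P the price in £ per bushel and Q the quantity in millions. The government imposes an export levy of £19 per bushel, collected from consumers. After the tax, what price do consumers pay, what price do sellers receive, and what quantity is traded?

Consumers pay £33; sellers receive £14; quantity = 271.

Without the tax, 452.5 − 5.5P = 4P + 215 gives 9.5P = 237.5, so P* = £25 and Q* = 315.
With the tax collected from consumers, demand (in seller-price terms) shifts: Qd = 452.5 − 5.5(P + 19).
New equilibrium: consumers pay £33, sellers receive £14, Q = 271. (Wedge: Pb − Ps = 19.)
The less price-elastic side of the market bears the larger share of a per-unit tax.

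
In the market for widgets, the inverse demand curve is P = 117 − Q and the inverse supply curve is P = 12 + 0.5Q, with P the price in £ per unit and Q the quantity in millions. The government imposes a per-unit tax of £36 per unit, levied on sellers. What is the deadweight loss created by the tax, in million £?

Rewrite in direct form: Qd = 117 − P and Qs = 2P − 24.
Without the tax, 117 − P = 2P − 24 gives 3P = 141, so P* = £47 and Q* = 70.
With the tax collected from sellers, supply shifts: Qs = 2(P − 36) − 24.
New equilibrium: consumers pay £71, sellers receive £35, Q = 46. (Wedge: Pb − Ps = 36.)
Quantity falls by |ΔQ| = |70 − 46| = 24.
DWL = ½ · t · |ΔQ| = ½ · 36 · 24 = £432.

Deadweight loss = £432 million.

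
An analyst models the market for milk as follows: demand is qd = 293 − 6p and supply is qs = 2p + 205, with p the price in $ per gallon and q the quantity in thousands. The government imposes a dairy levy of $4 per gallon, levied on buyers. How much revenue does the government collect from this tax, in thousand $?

Before the tax: set 293 − 6p = 2p + 205 → p* = $11, q* = 227.
With the tax collected from buyers, demand (in seller-price terms) shifts: qd = 293 − 6(p + 4).
New equilibrium: buyers pay $12, sellers receive $8, q = 221. (Wedge: pb − ps = 4.)
Revenue = t · Q = 4 · 221 = $884.

Tax revenue = $884 thousand.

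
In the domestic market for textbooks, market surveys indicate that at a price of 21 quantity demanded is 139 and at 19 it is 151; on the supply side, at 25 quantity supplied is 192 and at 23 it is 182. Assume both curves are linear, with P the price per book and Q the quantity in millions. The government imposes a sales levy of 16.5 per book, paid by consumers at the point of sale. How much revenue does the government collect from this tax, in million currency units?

Demand slope: (151 − 139)/(19 − 21) = -6, so Qd = 265 − 6P.
Supply slope: (182 − 192)/(23 − 25) = 5, so Qs = 5P + 67.
Without the tax, 265 − 6P = 5P + 67 gives 11P = 198, so P* = 18 and Q* = 157.
With the tax collected from consumers, demand (in seller-price terms) shifts: Qd = 265 − 6(P + 16.5).
New equilibrium: consumers pay 25.5, sellers receive 9, Q = 112. (Wedge: Pb − Ps = 16.5.)
Revenue = t · Q = 16.5 · 112 = 1848.

Tax revenue = 1848 million.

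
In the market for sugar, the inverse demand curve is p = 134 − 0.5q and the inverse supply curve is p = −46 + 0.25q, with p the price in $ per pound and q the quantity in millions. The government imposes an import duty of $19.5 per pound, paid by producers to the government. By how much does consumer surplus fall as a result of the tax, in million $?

Inverting to q(p) form: qd = 268 − 2p; qs = 4p + 184.
Before the tax: set 268 − 2p = 4p + 184 → p* = $14, q* = 240.
With the tax collected from producers, supply shifts: qs = 4(p − 19.5) + 184.
New equilibrium: buyers pay $27, producers receive $7.5, q = 214. (Wedge: pb − ps = 19.5.)
ΔCS is the trapezoid between Q = 214 and Q = 240 of height $13: ½ · (240 + 214) · 13 = $2951.

Consumer surplus falls by $2951 million.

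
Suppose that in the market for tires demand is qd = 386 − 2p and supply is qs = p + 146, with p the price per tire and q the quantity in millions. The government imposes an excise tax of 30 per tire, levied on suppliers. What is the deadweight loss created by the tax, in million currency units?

Deadweight loss = 300 million.

Before the tax: set 386 − 2p = p + 146 → p* = 80, q* = 226.
With the tax collected from suppliers, supply shifts: qs = (p − 30) + 146.
Solving gives q = 206 with buyers paying 90 and suppliers receiving 60 (the 30 wedge).
Quantity falls by |ΔQ| = |226 − 206| = 20.
DWL = ½ · t · |ΔQ| = ½ · 30 · 20 = 300.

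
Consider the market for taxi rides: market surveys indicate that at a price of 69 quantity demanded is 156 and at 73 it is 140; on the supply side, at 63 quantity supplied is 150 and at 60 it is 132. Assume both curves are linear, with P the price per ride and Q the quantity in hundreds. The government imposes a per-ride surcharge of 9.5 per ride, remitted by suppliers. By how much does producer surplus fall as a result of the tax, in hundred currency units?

Demand slope: (140 − 156)/(73 − 69) = -4, so Qd = 432 − 4P.
Supply slope: (132 − 150)/(60 − 63) = 6, so Qs = 6P − 228.
Before the tax: set 432 − 4P = 6P − 228 → P* = 66, Q* = 168.
With the tax collected from suppliers, supply shifts: Qs = 6(P − 9.5) − 228.
New equilibrium: consumers pay 71.7, suppliers receive 62.2, Q = 145.2. (Wedge: Pb − Ps = 9.5.)
ΔPS is the trapezoid between Q = 145.2 and Q = 168 of height 3.8: ½ · (168 + 145.2) · 3.8 = 595.08.

Producer surplus falls by 595.08 hundred.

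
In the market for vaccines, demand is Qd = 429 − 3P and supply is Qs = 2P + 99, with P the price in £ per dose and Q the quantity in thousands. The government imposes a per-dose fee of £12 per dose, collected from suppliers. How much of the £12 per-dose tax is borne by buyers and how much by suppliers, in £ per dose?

Without the tax, 429 − 3P = 2P + 99 gives 5P = 330, so P* = £66 and Q* = 231.
With the tax collected from suppliers, supply shifts: Qs = 2(P − 12) + 99.
Solving gives Q = 216.6 with buyers paying £70.8 and suppliers receiving £58.8 (the £12 wedge).
Burden on buyers: £4.8; on suppliers: £7.2. (They sum to £12.)

Buyers bear £4.8 per dose; suppliers bear £7.2 per dose.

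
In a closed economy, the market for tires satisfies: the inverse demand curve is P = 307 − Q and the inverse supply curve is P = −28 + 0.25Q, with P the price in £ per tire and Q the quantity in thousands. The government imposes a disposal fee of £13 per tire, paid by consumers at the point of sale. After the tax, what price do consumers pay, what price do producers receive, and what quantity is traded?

Consumers pay £49.4; producers receive £36.4; quantity = 257.6.

Rewrite in direct form: Qd = 307 − P and Qs = 4P + 112.
Without the tax, 307 − P = 4P + 112 gives 5P = 195, so P* = £39 and Q* = 268.
With the tax collected from consumers, demand (in seller-price terms) shifts: Qd = 307 − (P + 13).
New equilibrium: consumers pay £49.4, producers receive £36.4, Q = 257.6. (Wedge: Pb − Ps = 13.)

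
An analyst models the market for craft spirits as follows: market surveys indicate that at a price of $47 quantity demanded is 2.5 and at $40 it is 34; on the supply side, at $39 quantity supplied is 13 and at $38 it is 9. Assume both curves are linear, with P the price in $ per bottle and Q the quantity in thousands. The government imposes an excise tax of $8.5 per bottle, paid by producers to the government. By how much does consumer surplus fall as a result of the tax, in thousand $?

Consumer surplus falls by $64 thousand.

Demand slope: (34 − 2.5)/(40 − 47) = -4.5, so Qd = 214 − 4.5P.
Supply slope: (9 − 13)/(38 − 39) = 4, so Qs = 4P − 143.
Without the tax, 214 − 4.5P = 4P − 143 gives 8.5P = 357, so P* = $42 and Q* = 25.
With the tax collected from producers, supply shifts: Qs = 4(P − 8.5) − 143.
Solving gives Q = 7 with consumers paying $46 and producers receiving $37.5 (the $8.5 wedge).
ΔCS is the trapezoid between Q = 7 and Q = 25 of height $4: ½ · (25 + 7) · 4 = $64.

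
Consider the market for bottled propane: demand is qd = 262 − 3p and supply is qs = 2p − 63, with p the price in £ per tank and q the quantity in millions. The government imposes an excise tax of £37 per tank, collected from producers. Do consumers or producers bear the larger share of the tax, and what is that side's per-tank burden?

Producers bear the larger share: £22.2 per tank.

Before the tax: set 262 − 3p = 2p − 63 → p* = £65, q* = 67.
With the tax collected from producers, supply shifts: qs = 2(p − 37) − 63.
New equilibrium: consumers pay £79.8, producers receive £42.8, q = 22.6. (Wedge: pb − ps = 37.)
Per-tank burden: consumers £14.8, producers £22.2.
Producers take the larger share because supply is less price-elastic here (demand slope 3 vs supply slope 2).
The less price-elastic side of the market bears the larger share of a per-unit tax.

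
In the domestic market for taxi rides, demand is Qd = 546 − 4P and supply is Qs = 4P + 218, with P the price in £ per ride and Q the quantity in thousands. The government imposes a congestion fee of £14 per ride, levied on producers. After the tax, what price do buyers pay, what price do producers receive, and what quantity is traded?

Buyers pay £48; producers receive £34; quantity = 354.

Without the tax, 546 − 4P = 4P + 218 gives 8P = 328, so P* = £41 and Q* = 382.
With the tax collected from producers, supply shifts: Qs = 4(P − 14) + 218.
Solving gives Q = 354 with buyers paying £48 and producers receiving £34 (the £14 wedge).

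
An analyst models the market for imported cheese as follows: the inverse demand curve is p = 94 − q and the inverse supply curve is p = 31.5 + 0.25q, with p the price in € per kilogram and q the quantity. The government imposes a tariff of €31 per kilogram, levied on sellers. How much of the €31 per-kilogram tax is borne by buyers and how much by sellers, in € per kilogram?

Rewrite in direct form: qd = 94 − p and qs = 4p − 126.
Without the tax, 94 − p = 4p − 126 gives 5p = 220, so p* = €44 and q* = 50.
With the tax collected from sellers, supply shifts: qs = 4(p − 31) − 126.
New equilibrium: buyers pay €68.8, sellers receive €37.8, q = 25.2. (Wedge: pb − ps = 31.)
Burden on buyers: €24.8; on sellers: €6.2. (They sum to €31.)
The less price-elastic side of the market bears the larger share of a per-unit tax.

Buyers bear €24.8 per kilogram; sellers bear €6.2 per kilogram.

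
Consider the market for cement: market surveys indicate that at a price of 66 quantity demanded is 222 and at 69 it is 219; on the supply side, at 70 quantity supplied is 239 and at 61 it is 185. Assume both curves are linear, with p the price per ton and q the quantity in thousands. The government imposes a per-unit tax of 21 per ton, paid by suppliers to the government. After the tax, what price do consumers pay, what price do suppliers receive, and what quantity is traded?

Consumers pay 85; suppliers receive 64; quantity = 203.

Demand slope: (219 − 222)/(69 − 66) = -1, so qd = 288 − p.
Supply slope: (185 − 239)/(61 − 70) = 6, so qs = 6p − 181.
Before the tax: set 288 − p = 6p − 181 → p* = 67, q* = 221.
With the tax collected from suppliers, supply shifts: qs = 6(p − 21) − 181.
Solving gives q = 203 with consumers paying 85 and suppliers receiving 64 (the 21 wedge).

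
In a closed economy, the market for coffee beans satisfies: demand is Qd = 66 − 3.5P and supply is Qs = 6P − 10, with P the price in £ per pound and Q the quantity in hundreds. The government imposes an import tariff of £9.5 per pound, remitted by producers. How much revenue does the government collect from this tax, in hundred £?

Tax revenue = £161.5 hundred.

Without the tax, 66 − 3.5P = 6P − 10 gives 9.5P = 76, so P* = £8 and Q* = 38.
With the tax collected from producers, supply shifts: Qs = 6(P − 9.5) − 10.
Solving gives Q = 17 with buyers paying £14 and producers receiving £4.5 (the £9.5 wedge).
Revenue = t · Q = 9.5 · 17 = £161.5.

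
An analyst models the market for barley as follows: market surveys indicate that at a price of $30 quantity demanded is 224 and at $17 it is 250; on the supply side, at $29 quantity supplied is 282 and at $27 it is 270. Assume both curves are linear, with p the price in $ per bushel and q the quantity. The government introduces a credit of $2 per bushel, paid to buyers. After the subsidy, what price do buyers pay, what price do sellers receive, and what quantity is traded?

Buyers pay $20.5; sellers receive $22.5; quantity = 243.

Demand slope: (250 − 224)/(17 − 30) = -2, so qd = 284 − 2p.
Supply slope: (270 − 282)/(27 − 29) = 6, so qs = 6p + 108.
Before the subsidy: set 284 − 2p = 6p + 108 → p* = $22, q* = 240.
With a per-unit subsidy paid to buyers, each effectively pays p − 2, so demand becomes qd = 284 − 2(p − 2).
New equilibrium: buyers pay $20.5, sellers receive $22.5, q = 243. (Wedge: pb − ps = −2.)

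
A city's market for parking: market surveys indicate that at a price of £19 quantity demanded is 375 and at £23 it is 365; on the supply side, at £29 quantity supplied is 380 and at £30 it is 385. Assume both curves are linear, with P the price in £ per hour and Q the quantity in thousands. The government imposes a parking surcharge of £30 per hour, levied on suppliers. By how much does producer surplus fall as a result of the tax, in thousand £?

Demand slope: (365 − 375)/(23 − 19) = -2.5, so Qd = 422.5 − 2.5P.
Supply slope: (385 − 380)/(30 − 29) = 5, so Qs = 5P + 235.
Without the tax, 422.5 − 2.5P = 5P + 235 gives 7.5P = 187.5, so P* = £25 and Q* = 360.
With the tax collected from suppliers, supply shifts: Qs = 5(P − 30) + 235.
New equilibrium: consumers pay £45, suppliers receive £15, Q = 310. (Wedge: Pb − Ps = 30.)
ΔPS is the trapezoid between Q = 310 and Q = 360 of height £10: ½ · (360 + 310) · 10 = £3350.

Producer surplus falls by £3350 thousand.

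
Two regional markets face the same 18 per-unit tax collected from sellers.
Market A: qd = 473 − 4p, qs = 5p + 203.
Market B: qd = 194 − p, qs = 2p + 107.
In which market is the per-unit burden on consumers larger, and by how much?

Market A: pre-tax p* = 30, q* = 353; post-tax q = 313; per-unit burden on consumers = 10.
Market B: pre-tax p* = 29, q* = 165; post-tax q = 153; per-unit burden on consumers = 12.
Difference: 10 vs 12 → market B is larger by 2.

Market B, by 2.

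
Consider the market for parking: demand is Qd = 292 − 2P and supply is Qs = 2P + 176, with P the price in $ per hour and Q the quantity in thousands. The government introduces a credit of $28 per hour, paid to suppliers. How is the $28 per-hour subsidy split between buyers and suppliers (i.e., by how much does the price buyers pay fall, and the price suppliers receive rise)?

Buyers gain $14 per hour; suppliers gain $14 per hour.

Without the subsidy, 292 − 2P = 2P + 176 gives 4P = 116, so P* = $29 and Q* = 234.
With a per-unit subsidy paid to suppliers, each receives P + 28 per unit sold, so supply becomes Qs = 2(P + 28) + 176.
Solving gives Q = 262 with buyers paying $15 and suppliers receiving $43 (the $28 wedge).
Gain to buyers: $14; to suppliers: $14. (They sum to $28.)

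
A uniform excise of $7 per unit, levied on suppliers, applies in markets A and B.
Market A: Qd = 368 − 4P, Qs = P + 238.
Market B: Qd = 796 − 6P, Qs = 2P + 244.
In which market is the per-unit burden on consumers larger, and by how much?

Market B, by $0.35.

Market A: pre-tax P* = $26, Q* = 264; post-tax Q = 258.4; per-unit burden on consumers = $1.4.
Market B: pre-tax P* = $69, Q* = 382; post-tax Q = 371.5; per-unit burden on consumers = $1.75.
Difference: $1.4 vs $1.75 → market B is larger by $0.35.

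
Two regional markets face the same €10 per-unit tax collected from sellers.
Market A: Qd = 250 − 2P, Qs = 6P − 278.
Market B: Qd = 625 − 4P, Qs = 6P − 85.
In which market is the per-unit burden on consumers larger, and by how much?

Market A, by €1.5.

Market A: pre-tax P* = €66, Q* = 118; post-tax Q = 103; per-unit burden on consumers = €7.5.
Market B: pre-tax P* = €71, Q* = 341; post-tax Q = 317; per-unit burden on consumers = €6.
Difference: €7.5 vs €6 → market A is larger by €1.5.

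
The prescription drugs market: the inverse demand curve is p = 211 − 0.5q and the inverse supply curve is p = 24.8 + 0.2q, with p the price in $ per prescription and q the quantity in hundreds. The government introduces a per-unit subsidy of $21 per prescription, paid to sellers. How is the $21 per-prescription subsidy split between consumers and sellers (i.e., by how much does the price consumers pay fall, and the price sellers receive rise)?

Consumers gain $15 per prescription; sellers gain $6 per prescription.

Inverting to q(p) form: qd = 422 − 2p; qs = 5p − 124.
Before the subsidy: set 422 − 2p = 5p − 124 → p* = $78, q* = 266.
With a per-unit subsidy paid to sellers, each receives p + 21 per unit sold, so supply becomes qs = 5(p + 21) − 124.
Solving gives q = 296 with consumers paying $63 and sellers receiving $84 (the $21 wedge).
Gain to consumers: $15; to sellers: $6. (They sum to $21.)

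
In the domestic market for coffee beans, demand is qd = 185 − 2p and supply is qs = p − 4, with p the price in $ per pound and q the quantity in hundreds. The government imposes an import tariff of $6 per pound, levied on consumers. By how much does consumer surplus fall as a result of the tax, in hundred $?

Before the tax: set 185 − 2p = p − 4 → p* = $63, q* = 59.
With the tax collected from consumers, demand (in seller-price terms) shifts: qd = 185 − 2(p + 6).
Solving gives q = 55 with consumers paying $65 and sellers receiving $59 (the $6 wedge).
ΔCS is the trapezoid between Q = 55 and Q = 59 of height $2: ½ · (59 + 55) · 2 = $114.

Consumer surplus falls by $114 hundred.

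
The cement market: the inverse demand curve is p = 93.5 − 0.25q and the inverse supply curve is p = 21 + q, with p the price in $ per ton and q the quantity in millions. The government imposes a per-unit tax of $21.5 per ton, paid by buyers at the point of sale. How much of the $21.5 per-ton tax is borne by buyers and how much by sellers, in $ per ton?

Buyers bear $4.3 per ton; sellers bear $17.2 per ton.

Rewrite in direct form: qd = 374 − 4p and qs = p − 21.
Without the tax, 374 − 4p = p − 21 gives 5p = 395, so p* = $79 and q* = 58.
With the tax collected from buyers, demand (in seller-price terms) shifts: qd = 374 − 4(p + 21.5).
Solving gives q = 40.8 with buyers paying $83.3 and sellers receiving $61.8 (the $21.5 wedge).
Burden on buyers: $4.3; on sellers: $17.2. (They sum to $21.5.)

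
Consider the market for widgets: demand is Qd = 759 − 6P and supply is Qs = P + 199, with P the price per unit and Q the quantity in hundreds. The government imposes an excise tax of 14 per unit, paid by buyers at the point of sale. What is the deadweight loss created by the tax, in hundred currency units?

Before the tax: set 759 − 6P = P + 199 → P* = 80, Q* = 279.
With the tax collected from buyers, demand (in seller-price terms) shifts: Qd = 759 − 6(P + 14).
Solving gives Q = 267 with buyers paying 82 and suppliers receiving 68 (the 14 wedge).
Quantity falls by |ΔQ| = |279 − 267| = 12.
DWL = ½ · t · |ΔQ| = ½ · 14 · 12 = 84.

Deadweight loss = 84 hundred.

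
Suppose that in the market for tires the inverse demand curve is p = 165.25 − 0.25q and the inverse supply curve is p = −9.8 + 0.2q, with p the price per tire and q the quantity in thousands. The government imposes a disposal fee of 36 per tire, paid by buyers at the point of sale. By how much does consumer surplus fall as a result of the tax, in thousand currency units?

Consumer surplus falls by 6980 thousand.

Rewrite in direct form: qd = 661 − 4p and qs = 5p + 49.
Without the tax, 661 − 4p = 5p + 49 gives 9p = 612, so p* = 68 and q* = 389.
With the tax collected from buyers, demand (in seller-price terms) shifts: qd = 661 − 4(p + 36).
New equilibrium: buyers pay 88, sellers receive 52, q = 309. (Wedge: pb − ps = 36.)
ΔCS is the trapezoid between Q = 309 and Q = 389 of height 20: ½ · (389 + 309) · 20 = 6980.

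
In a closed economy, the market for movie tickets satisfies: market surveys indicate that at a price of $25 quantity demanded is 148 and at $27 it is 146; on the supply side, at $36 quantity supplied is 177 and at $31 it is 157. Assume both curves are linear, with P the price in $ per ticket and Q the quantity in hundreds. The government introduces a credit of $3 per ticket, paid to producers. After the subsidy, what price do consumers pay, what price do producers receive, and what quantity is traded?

Demand slope: (146 − 148)/(27 − 25) = -1, so Qd = 173 − P.
Supply slope: (157 − 177)/(31 − 36) = 4, so Qs = 4P + 33.
Without the subsidy, 173 − P = 4P + 33 gives 5P = 140, so P* = $28 and Q* = 145.
With a per-unit subsidy paid to producers, each receives P + 3 per unit sold, so supply becomes Qs = 4(P + 3) + 33.
Solving gives Q = 147.4 with consumers paying $25.6 and producers receiving $28.6 (the $3 wedge).

Consumers pay $25.6; producers receive $28.6; quantity = 147.4.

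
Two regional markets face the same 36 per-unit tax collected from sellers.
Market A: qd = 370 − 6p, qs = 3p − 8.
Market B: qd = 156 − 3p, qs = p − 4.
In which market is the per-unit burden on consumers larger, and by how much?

Market A: pre-tax p* = 42, q* = 118; post-tax q = 46; per-unit burden on consumers = 12.
Market B: pre-tax p* = 40, q* = 36; post-tax q = 9; per-unit burden on consumers = 9.
Difference: 12 vs 9 → market A is larger by 3.

Market A, by 3.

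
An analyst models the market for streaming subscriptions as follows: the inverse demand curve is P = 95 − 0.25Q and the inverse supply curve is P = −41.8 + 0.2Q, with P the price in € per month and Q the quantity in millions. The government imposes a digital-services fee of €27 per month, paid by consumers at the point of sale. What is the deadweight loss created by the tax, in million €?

Rewrite in direct form: Qd = 380 − 4P and Qs = 5P + 209.
Before the tax: set 380 − 4P = 5P + 209 → P* = €19, Q* = 304.
With the tax collected from consumers, demand (in seller-price terms) shifts: Qd = 380 − 4(P + 27).
Solving gives Q = 244 with consumers paying €34 and producers receiving €7 (the €27 wedge).
Quantity falls by |ΔQ| = |304 − 244| = 60.
DWL = ½ · t · |ΔQ| = ½ · 27 · 60 = €810.

Deadweight loss = €810 million.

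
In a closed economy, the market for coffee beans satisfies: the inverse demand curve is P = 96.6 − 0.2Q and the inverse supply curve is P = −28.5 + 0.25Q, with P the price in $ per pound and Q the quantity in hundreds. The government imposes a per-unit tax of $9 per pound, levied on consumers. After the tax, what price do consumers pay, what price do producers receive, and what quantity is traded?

Rewrite in direct form: Qd = 483 − 5P and Qs = 4P + 114.
Without the tax, 483 − 5P = 4P + 114 gives 9P = 369, so P* = $41 and Q* = 278.
With the tax collected from consumers, demand (in seller-price terms) shifts: Qd = 483 − 5(P + 9).
Solving gives Q = 258 with consumers paying $45 and producers receiving $36 (the $9 wedge).

Consumers pay $45; producers receive $36; quantity = 258.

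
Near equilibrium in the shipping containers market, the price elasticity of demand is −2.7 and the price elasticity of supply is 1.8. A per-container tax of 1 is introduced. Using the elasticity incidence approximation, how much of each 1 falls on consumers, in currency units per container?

Consumers bear ≈ 0.4 per container.

Incidence ratio: consumers' share ≈ εs / (εs + |εd|) = 1.8 / (1.8 + 2.7) = 0.4.
So consumers bear ≈ 0.4 × 1 = 0.4; sellers bear 0.6.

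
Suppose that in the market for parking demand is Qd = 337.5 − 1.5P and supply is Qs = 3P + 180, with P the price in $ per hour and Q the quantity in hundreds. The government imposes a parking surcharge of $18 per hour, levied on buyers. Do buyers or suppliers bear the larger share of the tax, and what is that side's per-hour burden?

Buyers bear the larger share: $12 per hour.

Before the tax: set 337.5 − 1.5P = 3P + 180 → P* = $35, Q* = 285.
With the tax collected from buyers, demand (in seller-price terms) shifts: Qd = 337.5 − 1.5(P + 18).
Solving gives Q = 267 with buyers paying $47 and suppliers receiving $29 (the $18 wedge).
Per-hour burden: buyers $12, suppliers $6.
Buyers take the larger share because demand is less price-elastic here (demand slope 1.5 vs supply slope 3).
The less price-elastic side of the market bears the larger share of a per-unit tax.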